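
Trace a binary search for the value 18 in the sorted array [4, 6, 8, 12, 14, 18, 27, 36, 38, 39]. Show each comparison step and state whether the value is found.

Binary search for 18 in [4, 6, 8, 12, 14, 18, 27, 36, 38, 39]:

lo=0, hi=9, mid=4, arr[mid]=14 -> 14 < 18, search right half
lo=5, hi=9, mid=7, arr[mid]=36 -> 36 > 18, search left half
lo=5, hi=6, mid=5, arr[mid]=18 -> Found target at index 5!

Binary search finds 18 at index 5 after 3 comparisons. The search repeatedly halves the search space by comparing with the middle element.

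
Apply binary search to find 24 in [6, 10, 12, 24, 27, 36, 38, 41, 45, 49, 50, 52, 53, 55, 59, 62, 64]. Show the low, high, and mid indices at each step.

Binary search for 24 in [6, 10, 12, 24, 27, 36, 38, 41, 45, 49, 50, 52, 53, 55, 59, 62, 64]:

lo=0, hi=16, mid=8, arr[mid]=45 -> 45 > 24, search left half
lo=0, hi=7, mid=3, arr[mid]=24 -> Found target at index 3!

Binary search finds 24 at index 3 after 2 comparisons. The search repeatedly halves the search space by comparing with the middle element.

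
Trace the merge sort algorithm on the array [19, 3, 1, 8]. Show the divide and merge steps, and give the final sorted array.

Merge sort trace:

Split: [19, 3, 1, 8] -> [19, 3] and [1, 8]
  Split: [19, 3] -> [19] and [3]
  Merge: [19] + [3] -> [3, 19]
  Split: [1, 8] -> [1] and [8]
  Merge: [1] + [8] -> [1, 8]
Merge: [3, 19] + [1, 8] -> [1, 3, 8, 19]

Final sorted array: [1, 3, 8, 19]

The merge sort proceeds by recursively splitting the array and merging sorted halves.
After all merges, the sorted array is [1, 3, 8, 19].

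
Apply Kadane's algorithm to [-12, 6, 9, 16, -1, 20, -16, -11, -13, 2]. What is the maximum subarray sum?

Using Kadane's algorithm on [-12, 6, 9, 16, -1, 20, -16, -11, -13, 2]:

Scanning through the array:
Position 1 (value 6): max_ending_here = 6, max_so_far = 6
Position 2 (value 9): max_ending_here = 15, max_so_far = 15
Position 3 (value 16): max_ending_here = 31, max_so_far = 31
Position 4 (value -1): max_ending_here = 30, max_so_far = 31
Position 5 (value 20): max_ending_here = 50, max_so_far = 50
Position 6 (value -16): max_ending_here = 34, max_so_far = 50
Position 7 (value -11): max_ending_here = 23, max_so_far = 50
Position 8 (value -13): max_ending_here = 10, max_so_far = 50
Position 9 (value 2): max_ending_here = 12, max_so_far = 50

Maximum subarray: [6, 9, 16, -1, 20]
Maximum sum: 50

The maximum subarray is [6, 9, 16, -1, 20] with sum 50. This subarray runs from index 1 to index 5.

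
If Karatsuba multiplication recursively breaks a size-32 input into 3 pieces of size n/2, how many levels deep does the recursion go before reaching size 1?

For divide and conquer with division factor 2:

Problem sizes at each level:
Level 0: 32
Level 1: 16
Level 2: 8
Level 3: 4
Level 4: 2
Level 5: 1

The root is level 0 and the size-1 base case is level 5 (the tree spans levels 0 through 5, i.e. 6 levels counting the root), so the depth is the number of divisions: log_2(32) = 5

The recursion tree depth is log_2(32) = 5. At each level, the problem size is divided by 2, so it takes 5 divisions to reduce to a base case of size 1. The algorithm makes 3 recursive calls at each level.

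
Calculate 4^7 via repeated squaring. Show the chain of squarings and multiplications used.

Computing 4^7 by squaring (build up from 4^1; each line after the first costs one multiplication):

4^1 = 4
4^2 = (4^1)^2 = 4^2 = 16
4^3 = 4 * 4^2 = 4 * 16 = 64
4^6 = (4^3)^2 = 64^2 = 4096
4^7 = 4 * 4^6 = 4 * 4096 = 16384

Result: 16384
Multiplications needed: 4 (4 lines after 4^1)

4^7 = 16384. Using exponentiation by squaring, this requires 4 multiplications. The key idea: if the exponent is even, square the half-power; if odd, multiply by the base once.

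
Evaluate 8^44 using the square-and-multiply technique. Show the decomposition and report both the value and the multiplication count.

Computing 8^44 by squaring (build up from 8^1; each line after the first costs one multiplication):

8^1 = 8
8^2 = (8^1)^2 = 8^2 = 64
8^4 = (8^2)^2 = 64^2 = 4096
8^5 = 8 * 8^4 = 8 * 4096 = 32768
8^10 = (8^5)^2 = 32768^2 = 1073741824
8^11 = 8 * 8^10 = 8 * 1073741824 = 8589934592
8^22 = (8^11)^2 = 8589934592^2 = 73786976294838206464
8^44 = (8^22)^2 = 73786976294838206464^2 = 5444517870735015415413993718908291383296

Result: 5444517870735015415413993718908291383296
Multiplications needed: 7 (7 lines after 8^1)

8^44 = 5444517870735015415413993718908291383296. Using exponentiation by squaring, this requires 7 multiplications. The key idea: if the exponent is even, square the half-power; if odd, multiply by the base once.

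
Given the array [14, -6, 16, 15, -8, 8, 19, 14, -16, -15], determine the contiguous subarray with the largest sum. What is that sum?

Using Kadane's algorithm on [14, -6, 16, 15, -8, 8, 19, 14, -16, -15]:

Scanning through the array:
Position 1 (value -6): max_ending_here = 8, max_so_far = 14
Position 2 (value 16): max_ending_here = 24, max_so_far = 24
Position 3 (value 15): max_ending_here = 39, max_so_far = 39
Position 4 (value -8): max_ending_here = 31, max_so_far = 39
Position 5 (value 8): max_ending_here = 39, max_so_far = 39
Position 6 (value 19): max_ending_here = 58, max_so_far = 58
Position 7 (value 14): max_ending_here = 72, max_so_far = 72
Position 8 (value -16): max_ending_here = 56, max_so_far = 72
Position 9 (value -15): max_ending_here = 41, max_so_far = 72

Maximum subarray: [14, -6, 16, 15, -8, 8, 19, 14]
Maximum sum: 72

The maximum subarray is [14, -6, 16, 15, -8, 8, 19, 14] with sum 72. This subarray runs from index 0 to index 7.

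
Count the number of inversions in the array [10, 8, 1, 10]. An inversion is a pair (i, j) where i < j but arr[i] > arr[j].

Finding inversions in [10, 8, 1, 10]:

(0, 1): arr[0]=10 > arr[1]=8
(0, 2): arr[0]=10 > arr[2]=1
(1, 2): arr[1]=8 > arr[2]=1

Total inversions: 3

The array has 3 inversion(s): (0,1), (0,2), (1,2). Each pair (i,j) satisfies i < j and arr[i] > arr[j].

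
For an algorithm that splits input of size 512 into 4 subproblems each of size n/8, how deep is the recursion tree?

For divide and conquer with division factor 8:

Problem sizes at each level:
Level 0: 512
Level 1: 64
Level 2: 8
Level 3: 1

The root is level 0 and the size-1 base case is level 3 (the tree spans levels 0 through 3, i.e. 4 levels counting the root), so the depth is the number of divisions: log_8(512) = 3

The recursion tree depth is log_8(512) = 3. At each level, the problem size is divided by 8, so it takes 3 divisions to reduce to a base case of size 1. The algorithm makes 4 recursive calls at each level.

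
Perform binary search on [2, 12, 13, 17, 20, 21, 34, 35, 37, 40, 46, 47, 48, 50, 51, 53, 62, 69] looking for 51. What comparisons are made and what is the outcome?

Binary search for 51 in [2, 12, 13, 17, 20, 21, 34, 35, 37, 40, 46, 47, 48, 50, 51, 53, 62, 69]:

lo=0, hi=17, mid=8, arr[mid]=37 -> 37 < 51, search right half
lo=9, hi=17, mid=13, arr[mid]=50 -> 50 < 51, search right half
lo=14, hi=17, mid=15, arr[mid]=53 -> 53 > 51, search left half
lo=14, hi=14, mid=14, arr[mid]=51 -> Found target at index 14!

Binary search finds 51 at index 14 after 4 comparisons. The search repeatedly halves the search space by comparing with the middle element.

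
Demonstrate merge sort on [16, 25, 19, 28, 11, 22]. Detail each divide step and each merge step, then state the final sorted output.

Merge sort trace:

Split: [16, 25, 19, 28, 11, 22] -> [16, 25, 19] and [28, 11, 22]
  Split: [16, 25, 19] -> [16] and [25, 19]
    Split: [25, 19] -> [25] and [19]
    Merge: [25] + [19] -> [19, 25]
  Merge: [16] + [19, 25] -> [16, 19, 25]
  Split: [28, 11, 22] -> [28] and [11, 22]
    Split: [11, 22] -> [11] and [22]
    Merge: [11] + [22] -> [11, 22]
  Merge: [28] + [11, 22] -> [11, 22, 28]
Merge: [16, 19, 25] + [11, 22, 28] -> [11, 16, 19, 22, 25, 28]

Final sorted array: [11, 16, 19, 22, 25, 28]

The merge sort proceeds by recursively splitting the array and merging sorted halves.
After all merges, the sorted array is [11, 16, 19, 22, 25, 28].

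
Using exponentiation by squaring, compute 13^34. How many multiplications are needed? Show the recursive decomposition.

Computing 13^34 by squaring (build up from 13^1; each line after the first costs one multiplication):

13^1 = 13
13^2 = (13^1)^2 = 13^2 = 169
13^4 = (13^2)^2 = 169^2 = 28561
13^8 = (13^4)^2 = 28561^2 = 815730721
13^16 = (13^8)^2 = 815730721^2 = 665416609183179841
13^17 = 13 * 13^16 = 13 * 665416609183179841 = 8650415919381337933
13^34 = (13^17)^2 = 8650415919381337933^2 = 74829695578286078013428929473144712489

Result: 74829695578286078013428929473144712489
Multiplications needed: 6 (6 lines after 13^1)

13^34 = 74829695578286078013428929473144712489. Using exponentiation by squaring, this requires 6 multiplications. The key idea: if the exponent is even, square the half-power; if odd, multiply by the base once.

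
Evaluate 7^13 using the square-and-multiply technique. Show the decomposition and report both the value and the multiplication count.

Computing 7^13 by squaring (build up from 7^1; each line after the first costs one multiplication):

7^1 = 7
7^2 = (7^1)^2 = 7^2 = 49
7^3 = 7 * 7^2 = 7 * 49 = 343
7^6 = (7^3)^2 = 343^2 = 117649
7^12 = (7^6)^2 = 117649^2 = 13841287201
7^13 = 7 * 7^12 = 7 * 13841287201 = 96889010407

Result: 96889010407
Multiplications needed: 5 (5 lines after 7^1)

7^13 = 96889010407. Using exponentiation by squaring, this requires 5 multiplications. The key idea: if the exponent is even, square the half-power; if odd, multiply by the base once.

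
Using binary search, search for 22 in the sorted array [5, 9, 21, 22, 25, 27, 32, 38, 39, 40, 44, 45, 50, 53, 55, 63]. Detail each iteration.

Binary search for 22 in [5, 9, 21, 22, 25, 27, 32, 38, 39, 40, 44, 45, 50, 53, 55, 63]:

lo=0, hi=15, mid=7, arr[mid]=38 -> 38 > 22, search left half
lo=0, hi=6, mid=3, arr[mid]=22 -> Found target at index 3!

Binary search finds 22 at index 3 after 2 comparisons. The search repeatedly halves the search space by comparing with the middle element.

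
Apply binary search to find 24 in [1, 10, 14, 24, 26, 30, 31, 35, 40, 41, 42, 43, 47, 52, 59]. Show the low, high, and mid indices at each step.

Binary search for 24 in [1, 10, 14, 24, 26, 30, 31, 35, 40, 41, 42, 43, 47, 52, 59]:

lo=0, hi=14, mid=7, arr[mid]=35 -> 35 > 24, search left half
lo=0, hi=6, mid=3, arr[mid]=24 -> Found target at index 3!

Binary search finds 24 at index 3 after 2 comparisons. The search repeatedly halves the search space by comparing with the middle element.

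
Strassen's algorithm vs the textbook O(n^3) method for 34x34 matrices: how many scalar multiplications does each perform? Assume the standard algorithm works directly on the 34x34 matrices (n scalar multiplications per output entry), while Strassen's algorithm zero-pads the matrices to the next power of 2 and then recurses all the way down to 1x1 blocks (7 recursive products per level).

Matrix multiplication for 34x34 matrices:

Strassen's algorithm requires power-of-2 dimensions. Pad 34x34 to 64x64 (next power of 2).

Standard algorithm: 34^3 = 39304 multiplications
Strassen's algorithm: 7^(log2(64)) = 7^6 = 117649 multiplications
Difference: 39304 - 117649 = -78345 (Strassen uses MORE here due to padding overhead — for small or just-over-power-of-2 n, padding can outweigh the per-level savings)

Standard: 39304 multiplications (34^3). Strassen: 117649 multiplications (7^6, after padding to 64x64). Strassen reduces 8 recursive multiplications to 7 at each level.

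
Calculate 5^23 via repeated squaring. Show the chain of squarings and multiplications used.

Computing 5^23 by squaring (build up from 5^1; each line after the first costs one multiplication):

5^1 = 5
5^2 = (5^1)^2 = 5^2 = 25
5^4 = (5^2)^2 = 25^2 = 625
5^5 = 5 * 5^4 = 5 * 625 = 3125
5^10 = (5^5)^2 = 3125^2 = 9765625
5^11 = 5 * 5^10 = 5 * 9765625 = 48828125
5^22 = (5^11)^2 = 48828125^2 = 2384185791015625
5^23 = 5 * 5^22 = 5 * 2384185791015625 = 11920928955078125

Result: 11920928955078125
Multiplications needed: 7 (7 lines after 5^1)

5^23 = 11920928955078125. Using exponentiation by squaring, this requires 7 multiplications. The key idea: if the exponent is even, square the half-power; if odd, multiply by the base once.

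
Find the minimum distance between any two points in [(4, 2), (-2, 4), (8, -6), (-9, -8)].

Computing all pairwise distances among 4 points:

d((4, 2), (-2, 4)) = 6.3246 <-- minimum
d((4, 2), (8, -6)) = 8.9443
d((4, 2), (-9, -8)) = 16.4012
d((-2, 4), (8, -6)) = 14.1421
d((-2, 4), (-9, -8)) = 13.8924
d((8, -6), (-9, -8)) = 17.1172

Closest pair: (4, 2) and (-2, 4) with distance 6.3246

The closest pair is (4, 2) and (-2, 4) with Euclidean distance 6.3246. For 4 points, brute-force pairwise comparison is shown above. For large n, the divide-and-conquer algorithm (sort by x, recurse on halves, check the dividing strip) achieves O(n log n).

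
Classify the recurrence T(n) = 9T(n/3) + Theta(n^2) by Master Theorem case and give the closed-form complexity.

Master Theorem for T(n) = 9T(n/3) + O(n^2):

a = 9, b = 3, c = 2
log_b(a) = log_3(9) = 2.0000

Case 2: c = 2 = log_3(9) = 2.0000
T(n) = O(n^2 log n) = O(n^2 log n)

For T(n) = 9T(n/3) + O(n^2): log_3(9) = 2.0000. This is Case 2 of the Master Theorem (c = log_b(a), equal work at all levels), giving O(n^2 log n).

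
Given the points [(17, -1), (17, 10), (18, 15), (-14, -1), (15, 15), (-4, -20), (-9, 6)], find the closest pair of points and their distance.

Computing all pairwise distances among 7 points:

d((17, -1), (17, 10)) = 11.0
d((17, -1), (18, 15)) = 16.0312
d((17, -1), (-14, -1)) = 31.0
d((17, -1), (15, 15)) = 16.1245
d((17, -1), (-4, -20)) = 28.3196
d((17, -1), (-9, 6)) = 26.9258
d((17, 10), (18, 15)) = 5.099
d((17, 10), (-14, -1)) = 32.8938
d((17, 10), (15, 15)) = 5.3852
d((17, 10), (-4, -20)) = 36.6197
d((17, 10), (-9, 6)) = 26.3059
d((18, 15), (-14, -1)) = 35.7771
d((18, 15), (15, 15)) = 3.0 <-- minimum
d((18, 15), (-4, -20)) = 41.3401
d((18, 15), (-9, 6)) = 28.4605
d((-14, -1), (15, 15)) = 33.121
d((-14, -1), (-4, -20)) = 21.4709
d((-14, -1), (-9, 6)) = 8.6023
d((15, 15), (-4, -20)) = 39.8246
d((15, 15), (-9, 6)) = 25.632
d((-4, -20), (-9, 6)) = 26.4764

Closest pair: (18, 15) and (15, 15) with distance 3.0

The closest pair is (18, 15) and (15, 15) with Euclidean distance 3.0. For 7 points, brute-force pairwise comparison is shown above. For large n, the divide-and-conquer algorithm (sort by x, recurse on halves, check the dividing strip) achieves O(n log n).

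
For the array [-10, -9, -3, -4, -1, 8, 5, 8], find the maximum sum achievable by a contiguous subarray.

Using Kadane's algorithm on [-10, -9, -3, -4, -1, 8, 5, 8]:

Scanning through the array:
Position 1 (value -9): max_ending_here = -9, max_so_far = -9
Position 2 (value -3): max_ending_here = -3, max_so_far = -3
Position 3 (value -4): max_ending_here = -4, max_so_far = -3
Position 4 (value -1): max_ending_here = -1, max_so_far = -1
Position 5 (value 8): max_ending_here = 8, max_so_far = 8
Position 6 (value 5): max_ending_here = 13, max_so_far = 13
Position 7 (value 8): max_ending_here = 21, max_so_far = 21

Maximum subarray: [8, 5, 8]
Maximum sum: 21

The maximum subarray is [8, 5, 8] with sum 21. This subarray runs from index 5 to index 7.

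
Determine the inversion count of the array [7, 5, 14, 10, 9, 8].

Finding inversions in [7, 5, 14, 10, 9, 8]:

(0, 1): arr[0]=7 > arr[1]=5
(2, 3): arr[2]=14 > arr[3]=10
(2, 4): arr[2]=14 > arr[4]=9
(2, 5): arr[2]=14 > arr[5]=8
(3, 4): arr[3]=10 > arr[4]=9
(3, 5): arr[3]=10 > arr[5]=8
(4, 5): arr[4]=9 > arr[5]=8

Total inversions: 7

The array has 7 inversion(s): (0,1), (2,3), (2,4), (2,5), (3,4), (3,5), (4,5). Each pair (i,j) satisfies i < j and arr[i] > arr[j].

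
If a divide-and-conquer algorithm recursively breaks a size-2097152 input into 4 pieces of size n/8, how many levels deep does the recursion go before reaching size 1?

For divide and conquer with division factor 8:

Problem sizes at each level:
Level 0: 2097152
Level 1: 262144
Level 2: 32768
Level 3: 4096
Level 4: 512
Level 5: 64
Level 6: 8
Level 7: 1

The root is level 0 and the size-1 base case is level 7 (the tree spans levels 0 through 7, i.e. 8 levels counting the root), so the depth is the number of divisions: log_8(2097152) = 7

The recursion tree depth is log_8(2097152) = 7. At each level, the problem size is divided by 8, so it takes 7 divisions to reduce to a base case of size 1. The algorithm makes 4 recursive calls at each level.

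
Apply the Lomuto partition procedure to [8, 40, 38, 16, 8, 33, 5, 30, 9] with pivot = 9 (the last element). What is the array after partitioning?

Lomuto partition with pivot = 9:

Initial array: [8, 40, 38, 16, 8, 33, 5, 30, 9]

arr[0]=8 <= 9: swap with position 0, array becomes [8, 40, 38, 16, 8, 33, 5, 30, 9]
arr[1]=40 > 9: no swap
arr[2]=38 > 9: no swap
arr[3]=16 > 9: no swap
arr[4]=8 <= 9: swap with position 1, array becomes [8, 8, 38, 16, 40, 33, 5, 30, 9]
arr[5]=33 > 9: no swap
arr[6]=5 <= 9: swap with position 2, array becomes [8, 8, 5, 16, 40, 33, 38, 30, 9]
arr[7]=30 > 9: no swap

Place pivot at position 3: [8, 8, 5, 9, 40, 33, 38, 30, 16]
Pivot position: 3

After partitioning with pivot 9, the array becomes [8, 8, 5, 9, 40, 33, 38, 30, 16]. The pivot is placed at index 3. All elements to the left of the pivot are <= 9, and all elements to the right are > 9.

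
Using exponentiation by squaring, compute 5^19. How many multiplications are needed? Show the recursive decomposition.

Computing 5^19 by squaring (build up from 5^1; each line after the first costs one multiplication):

5^1 = 5
5^2 = (5^1)^2 = 5^2 = 25
5^4 = (5^2)^2 = 25^2 = 625
5^8 = (5^4)^2 = 625^2 = 390625
5^9 = 5 * 5^8 = 5 * 390625 = 1953125
5^18 = (5^9)^2 = 1953125^2 = 3814697265625
5^19 = 5 * 5^18 = 5 * 3814697265625 = 19073486328125

Result: 19073486328125
Multiplications needed: 6 (6 lines after 5^1)

5^19 = 19073486328125. Using exponentiation by squaring, this requires 6 multiplications. The key idea: if the exponent is even, square the half-power; if odd, multiply by the base once.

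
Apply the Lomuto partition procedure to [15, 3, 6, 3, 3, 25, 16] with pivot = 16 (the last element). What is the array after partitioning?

Lomuto partition with pivot = 16:

Initial array: [15, 3, 6, 3, 3, 25, 16]

arr[0]=15 <= 16: swap with position 0, array becomes [15, 3, 6, 3, 3, 25, 16]
arr[1]=3 <= 16: swap with position 1, array becomes [15, 3, 6, 3, 3, 25, 16]
arr[2]=6 <= 16: swap with position 2, array becomes [15, 3, 6, 3, 3, 25, 16]
arr[3]=3 <= 16: swap with position 3, array becomes [15, 3, 6, 3, 3, 25, 16]
arr[4]=3 <= 16: swap with position 4, array becomes [15, 3, 6, 3, 3, 25, 16]
arr[5]=25 > 16: no swap

Place pivot at position 5: [15, 3, 6, 3, 3, 16, 25]
Pivot position: 5

After partitioning with pivot 16, the array becomes [15, 3, 6, 3, 3, 16, 25]. The pivot is placed at index 5. All elements to the left of the pivot are <= 16, and all elements to the right are > 16.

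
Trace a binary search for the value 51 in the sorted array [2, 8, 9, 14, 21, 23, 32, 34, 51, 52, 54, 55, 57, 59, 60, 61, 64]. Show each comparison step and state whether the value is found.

Binary search for 51 in [2, 8, 9, 14, 21, 23, 32, 34, 51, 52, 54, 55, 57, 59, 60, 61, 64]:

lo=0, hi=16, mid=8, arr[mid]=51 -> Found target at index 8!

Binary search finds 51 at index 8 after 1 comparisons. The search repeatedly halves the search space by comparing with the middle element.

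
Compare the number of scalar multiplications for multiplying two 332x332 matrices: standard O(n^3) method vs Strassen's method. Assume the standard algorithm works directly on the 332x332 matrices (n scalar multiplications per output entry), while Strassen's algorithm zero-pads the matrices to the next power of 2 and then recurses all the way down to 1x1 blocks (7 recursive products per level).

Matrix multiplication for 332x332 matrices:

Strassen's algorithm requires power-of-2 dimensions. Pad 332x332 to 512x512 (next power of 2).

Standard algorithm: 332^3 = 36594368 multiplications
Strassen's algorithm: 7^(log2(512)) = 7^9 = 40353607 multiplications
Difference: 36594368 - 40353607 = -3759239 (Strassen uses MORE here due to padding overhead — for small or just-over-power-of-2 n, padding can outweigh the per-level savings)

Standard: 36594368 multiplications (332^3). Strassen: 40353607 multiplications (7^9, after padding to 512x512). Strassen reduces 8 recursive multiplications to 7 at each level.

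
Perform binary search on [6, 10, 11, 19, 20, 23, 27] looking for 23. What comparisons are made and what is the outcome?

Binary search for 23 in [6, 10, 11, 19, 20, 23, 27]:

lo=0, hi=6, mid=3, arr[mid]=19 -> 19 < 23, search right half
lo=4, hi=6, mid=5, arr[mid]=23 -> Found target at index 5!

Binary search finds 23 at index 5 after 2 comparisons. The search repeatedly halves the search space by comparing with the middle element.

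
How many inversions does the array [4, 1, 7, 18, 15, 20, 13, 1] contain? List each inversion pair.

Finding inversions in [4, 1, 7, 18, 15, 20, 13, 1]:

(0, 1): arr[0]=4 > arr[1]=1
(0, 7): arr[0]=4 > arr[7]=1
(2, 7): arr[2]=7 > arr[7]=1
(3, 4): arr[3]=18 > arr[4]=15
(3, 6): arr[3]=18 > arr[6]=13
(3, 7): arr[3]=18 > arr[7]=1
(4, 6): arr[4]=15 > arr[6]=13
(4, 7): arr[4]=15 > arr[7]=1
(5, 6): arr[5]=20 > arr[6]=13
(5, 7): arr[5]=20 > arr[7]=1
(6, 7): arr[6]=13 > arr[7]=1

Total inversions: 11

The array has 11 inversion(s): (0,1), (0,7), (2,7), (3,4), (3,6), (3,7), (4,6), (4,7), (5,6), (5,7), (6,7). Each pair (i,j) satisfies i < j and arr[i] > arr[j].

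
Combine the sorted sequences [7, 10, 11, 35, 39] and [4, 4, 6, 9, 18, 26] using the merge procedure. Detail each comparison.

Merging process:

Compare 7 vs 4: take 4 from right. Merged: [4]
Compare 7 vs 4: take 4 from right. Merged: [4, 4]
Compare 7 vs 6: take 6 from right. Merged: [4, 4, 6]
Compare 7 vs 9: take 7 from left. Merged: [4, 4, 6, 7]
Compare 10 vs 9: take 9 from right. Merged: [4, 4, 6, 7, 9]
Compare 10 vs 18: take 10 from left. Merged: [4, 4, 6, 7, 9, 10]
Compare 11 vs 18: take 11 from left. Merged: [4, 4, 6, 7, 9, 10, 11]
Compare 35 vs 18: take 18 from right. Merged: [4, 4, 6, 7, 9, 10, 11, 18]
Compare 35 vs 26: take 26 from right. Merged: [4, 4, 6, 7, 9, 10, 11, 18, 26]
Append remaining from left: [35, 39]. Merged: [4, 4, 6, 7, 9, 10, 11, 18, 26, 35, 39]

Final merged array: [4, 4, 6, 7, 9, 10, 11, 18, 26, 35, 39]
Total comparisons: 9

The merged array is [4, 4, 6, 7, 9, 10, 11, 18, 26, 35, 39], requiring 9 comparisons. The merge step runs in O(n) time where n is the total number of elements.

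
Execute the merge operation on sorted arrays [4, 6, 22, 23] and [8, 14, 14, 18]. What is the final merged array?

Merging process:

Compare 4 vs 8: take 4 from left. Merged: [4]
Compare 6 vs 8: take 6 from left. Merged: [4, 6]
Compare 22 vs 8: take 8 from right. Merged: [4, 6, 8]
Compare 22 vs 14: take 14 from right. Merged: [4, 6, 8, 14]
Compare 22 vs 14: take 14 from right. Merged: [4, 6, 8, 14, 14]
Compare 22 vs 18: take 18 from right. Merged: [4, 6, 8, 14, 14, 18]
Append remaining from left: [22, 23]. Merged: [4, 6, 8, 14, 14, 18, 22, 23]

Final merged array: [4, 6, 8, 14, 14, 18, 22, 23]
Total comparisons: 6

The merged array is [4, 6, 8, 14, 14, 18, 22, 23], requiring 6 comparisons. The merge step runs in O(n) time where n is the total number of elements.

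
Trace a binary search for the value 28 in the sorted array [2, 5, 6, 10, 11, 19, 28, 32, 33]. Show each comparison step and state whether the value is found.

Binary search for 28 in [2, 5, 6, 10, 11, 19, 28, 32, 33]:

lo=0, hi=8, mid=4, arr[mid]=11 -> 11 < 28, search right half
lo=5, hi=8, mid=6, arr[mid]=28 -> Found target at index 6!

Binary search finds 28 at index 6 after 2 comparisons. The search repeatedly halves the search space by comparing with the middle element.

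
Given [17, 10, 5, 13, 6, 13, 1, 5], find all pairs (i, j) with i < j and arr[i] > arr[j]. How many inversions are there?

Finding inversions in [17, 10, 5, 13, 6, 13, 1, 5]:

(0, 1): arr[0]=17 > arr[1]=10
(0, 2): arr[0]=17 > arr[2]=5
(0, 3): arr[0]=17 > arr[3]=13
(0, 4): arr[0]=17 > arr[4]=6
(0, 5): arr[0]=17 > arr[5]=13
(0, 6): arr[0]=17 > arr[6]=1
(0, 7): arr[0]=17 > arr[7]=5
(1, 2): arr[1]=10 > arr[2]=5
(1, 4): arr[1]=10 > arr[4]=6
(1, 6): arr[1]=10 > arr[6]=1
(1, 7): arr[1]=10 > arr[7]=5
(2, 6): arr[2]=5 > arr[6]=1
(3, 4): arr[3]=13 > arr[4]=6
(3, 6): arr[3]=13 > arr[6]=1
(3, 7): arr[3]=13 > arr[7]=5
(4, 6): arr[4]=6 > arr[6]=1
(4, 7): arr[4]=6 > arr[7]=5
(5, 6): arr[5]=13 > arr[6]=1
(5, 7): arr[5]=13 > arr[7]=5

Total inversions: 19

The array has 19 inversion(s): (0,1), (0,2), (0,3), (0,4), (0,5), (0,6), (0,7), (1,2), (1,4), (1,6), (1,7), (2,6), (3,4), (3,6), (3,7), (4,6), (4,7), (5,6), (5,7). Each pair (i,j) satisfies i < j and arr[i] > arr[j].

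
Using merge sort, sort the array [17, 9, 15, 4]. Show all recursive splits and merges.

Merge sort trace:

Split: [17, 9, 15, 4] -> [17, 9] and [15, 4]
  Split: [17, 9] -> [17] and [9]
  Merge: [17] + [9] -> [9, 17]
  Split: [15, 4] -> [15] and [4]
  Merge: [15] + [4] -> [4, 15]
Merge: [9, 17] + [4, 15] -> [4, 9, 15, 17]

Final sorted array: [4, 9, 15, 17]

The merge sort proceeds by recursively splitting the array and merging sorted halves.
After all merges, the sorted array is [4, 9, 15, 17].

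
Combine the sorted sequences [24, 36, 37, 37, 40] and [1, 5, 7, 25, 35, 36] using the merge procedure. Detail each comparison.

Merging process:

Compare 24 vs 1: take 1 from right. Merged: [1]
Compare 24 vs 5: take 5 from right. Merged: [1, 5]
Compare 24 vs 7: take 7 from right. Merged: [1, 5, 7]
Compare 24 vs 25: take 24 from left. Merged: [1, 5, 7, 24]
Compare 36 vs 25: take 25 from right. Merged: [1, 5, 7, 24, 25]
Compare 36 vs 35: take 35 from right. Merged: [1, 5, 7, 24, 25, 35]
Compare 36 vs 36: take 36 from left. Merged: [1, 5, 7, 24, 25, 35, 36]
Compare 37 vs 36: take 36 from right. Merged: [1, 5, 7, 24, 25, 35, 36, 36]
Append remaining from left: [37, 37, 40]. Merged: [1, 5, 7, 24, 25, 35, 36, 36, 37, 37, 40]

Final merged array: [1, 5, 7, 24, 25, 35, 36, 36, 37, 37, 40]
Total comparisons: 8

The merged array is [1, 5, 7, 24, 25, 35, 36, 36, 37, 37, 40], requiring 8 comparisons. The merge step runs in O(n) time where n is the total number of elements.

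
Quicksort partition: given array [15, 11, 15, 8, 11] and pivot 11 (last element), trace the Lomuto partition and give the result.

Lomuto partition with pivot = 11:

Initial array: [15, 11, 15, 8, 11]

arr[0]=15 > 11: no swap
arr[1]=11 <= 11: swap with position 0, array becomes [11, 15, 15, 8, 11]
arr[2]=15 > 11: no swap
arr[3]=8 <= 11: swap with position 1, array becomes [11, 8, 15, 15, 11]

Place pivot at position 2: [11, 8, 11, 15, 15]
Pivot position: 2

After partitioning with pivot 11, the array becomes [11, 8, 11, 15, 15]. The pivot is placed at index 2. All elements to the left of the pivot are <= 11, and all elements to the right are > 11.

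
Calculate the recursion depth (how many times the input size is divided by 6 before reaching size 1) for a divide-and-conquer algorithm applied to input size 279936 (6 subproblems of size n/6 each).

For divide and conquer with division factor 6:

Problem sizes at each level:
Level 0: 279936
Level 1: 46656
Level 2: 7776
Level 3: 1296
Level 4: 216
Level 5: 36
Level 6: 6
Level 7: 1

The root is level 0 and the size-1 base case is level 7 (the tree spans levels 0 through 7, i.e. 8 levels counting the root), so the depth is the number of divisions: log_6(279936) = 7

The recursion tree depth is log_6(279936) = 7. At each level, the problem size is divided by 6, so it takes 7 divisions to reduce to a base case of size 1. The algorithm makes 6 recursive calls at each level.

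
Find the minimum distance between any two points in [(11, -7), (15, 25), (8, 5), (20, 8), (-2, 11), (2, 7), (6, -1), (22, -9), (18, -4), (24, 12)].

Computing all pairwise distances among 10 points:

d((11, -7), (15, 25)) = 32.249
d((11, -7), (8, 5)) = 12.3693
d((11, -7), (20, 8)) = 17.4929
d((11, -7), (-2, 11)) = 22.2036
d((11, -7), (2, 7)) = 16.6433
d((11, -7), (6, -1)) = 7.8102
d((11, -7), (22, -9)) = 11.1803
d((11, -7), (18, -4)) = 7.6158
d((11, -7), (24, 12)) = 23.0217
d((15, 25), (8, 5)) = 21.1896
d((15, 25), (20, 8)) = 17.72
d((15, 25), (-2, 11)) = 22.0227
d((15, 25), (2, 7)) = 22.2036
d((15, 25), (6, -1)) = 27.5136
d((15, 25), (22, -9)) = 34.7131
d((15, 25), (18, -4)) = 29.1548
d((15, 25), (24, 12)) = 15.8114
d((8, 5), (20, 8)) = 12.3693
d((8, 5), (-2, 11)) = 11.6619
d((8, 5), (2, 7)) = 6.3246
d((8, 5), (6, -1)) = 6.3246
d((8, 5), (22, -9)) = 19.799
d((8, 5), (18, -4)) = 13.4536
d((8, 5), (24, 12)) = 17.4642
d((20, 8), (-2, 11)) = 22.2036
d((20, 8), (2, 7)) = 18.0278
d((20, 8), (6, -1)) = 16.6433
d((20, 8), (22, -9)) = 17.1172
d((20, 8), (18, -4)) = 12.1655
d((20, 8), (24, 12)) = 5.6569 <-- minimum
d((-2, 11), (2, 7)) = 5.6569 <-- minimum
d((-2, 11), (6, -1)) = 14.4222
d((-2, 11), (22, -9)) = 31.241
d((-2, 11), (18, -4)) = 25.0
d((-2, 11), (24, 12)) = 26.0192
d((2, 7), (6, -1)) = 8.9443
d((2, 7), (22, -9)) = 25.6125
d((2, 7), (18, -4)) = 19.4165
d((2, 7), (24, 12)) = 22.561
d((6, -1), (22, -9)) = 17.8885
d((6, -1), (18, -4)) = 12.3693
d((6, -1), (24, 12)) = 22.2036
d((22, -9), (18, -4)) = 6.4031
d((22, -9), (24, 12)) = 21.095
d((18, -4), (24, 12)) = 17.088

Minimum distance: 5.6569 (tie among 2 pairs: (20, 8) and (24, 12); (-2, 11) and (2, 7))

The minimum Euclidean distance is 5.6569. There is a tie: 2 pairs achieve this minimum — (20, 8) and (24, 12); (-2, 11) and (2, 7). Any of these is a valid closest pair. For 10 points, brute-force pairwise comparison is shown above. For large n, the divide-and-conquer algorithm (sort by x, recurse on halves, check the dividing strip) achieves O(n log n).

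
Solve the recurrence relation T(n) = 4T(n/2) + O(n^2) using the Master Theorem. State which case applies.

Master Theorem for T(n) = 4T(n/2) + O(n^2):

a = 4, b = 2, c = 2
log_b(a) = log_2(4) = 2.0000

Case 2: c = 2 = log_2(4) = 2.0000
T(n) = O(n^2 log n) = O(n^2 log n)

For T(n) = 4T(n/2) + O(n^2): log_2(4) = 2.0000. This is Case 2 of the Master Theorem (c = log_b(a), equal work at all levels), giving O(n^2 log n).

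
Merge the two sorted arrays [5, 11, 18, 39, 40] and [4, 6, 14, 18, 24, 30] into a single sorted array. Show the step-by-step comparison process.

Merging process:

Compare 5 vs 4: take 4 from right. Merged: [4]
Compare 5 vs 6: take 5 from left. Merged: [4, 5]
Compare 11 vs 6: take 6 from right. Merged: [4, 5, 6]
Compare 11 vs 14: take 11 from left. Merged: [4, 5, 6, 11]
Compare 18 vs 14: take 14 from right. Merged: [4, 5, 6, 11, 14]
Compare 18 vs 18: take 18 from left. Merged: [4, 5, 6, 11, 14, 18]
Compare 39 vs 18: take 18 from right. Merged: [4, 5, 6, 11, 14, 18, 18]
Compare 39 vs 24: take 24 from right. Merged: [4, 5, 6, 11, 14, 18, 18, 24]
Compare 39 vs 30: take 30 from right. Merged: [4, 5, 6, 11, 14, 18, 18, 24, 30]
Append remaining from left: [39, 40]. Merged: [4, 5, 6, 11, 14, 18, 18, 24, 30, 39, 40]

Final merged array: [4, 5, 6, 11, 14, 18, 18, 24, 30, 39, 40]
Total comparisons: 9

The merged array is [4, 5, 6, 11, 14, 18, 18, 24, 30, 39, 40], requiring 9 comparisons. The merge step runs in O(n) time where n is the total number of elements.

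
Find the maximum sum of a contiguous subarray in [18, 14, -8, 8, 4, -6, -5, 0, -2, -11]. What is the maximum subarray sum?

Using Kadane's algorithm on [18, 14, -8, 8, 4, -6, -5, 0, -2, -11]:

Scanning through the array:
Position 1 (value 14): max_ending_here = 32, max_so_far = 32
Position 2 (value -8): max_ending_here = 24, max_so_far = 32
Position 3 (value 8): max_ending_here = 32, max_so_far = 32
Position 4 (value 4): max_ending_here = 36, max_so_far = 36
Position 5 (value -6): max_ending_here = 30, max_so_far = 36
Position 6 (value -5): max_ending_here = 25, max_so_far = 36
Position 7 (value 0): max_ending_here = 25, max_so_far = 36
Position 8 (value -2): max_ending_here = 23, max_so_far = 36
Position 9 (value -11): max_ending_here = 12, max_so_far = 36

Maximum subarray: [18, 14, -8, 8, 4]
Maximum sum: 36

The maximum subarray is [18, 14, -8, 8, 4] with sum 36. This subarray runs from index 0 to index 4.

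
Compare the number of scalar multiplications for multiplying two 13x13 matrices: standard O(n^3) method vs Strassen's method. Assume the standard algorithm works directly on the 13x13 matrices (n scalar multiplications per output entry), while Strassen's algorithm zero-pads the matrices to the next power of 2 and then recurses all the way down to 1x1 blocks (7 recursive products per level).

Matrix multiplication for 13x13 matrices:

Strassen's algorithm requires power-of-2 dimensions. Pad 13x13 to 16x16 (next power of 2).

Standard algorithm: 13^3 = 2197 multiplications
Strassen's algorithm: 7^(log2(16)) = 7^4 = 2401 multiplications
Difference: 2197 - 2401 = -204 (Strassen uses MORE here due to padding overhead — for small or just-over-power-of-2 n, padding can outweigh the per-level savings)

Standard: 2197 multiplications (13^3). Strassen: 2401 multiplications (7^4, after padding to 16x16). Strassen reduces 8 recursive multiplications to 7 at each level.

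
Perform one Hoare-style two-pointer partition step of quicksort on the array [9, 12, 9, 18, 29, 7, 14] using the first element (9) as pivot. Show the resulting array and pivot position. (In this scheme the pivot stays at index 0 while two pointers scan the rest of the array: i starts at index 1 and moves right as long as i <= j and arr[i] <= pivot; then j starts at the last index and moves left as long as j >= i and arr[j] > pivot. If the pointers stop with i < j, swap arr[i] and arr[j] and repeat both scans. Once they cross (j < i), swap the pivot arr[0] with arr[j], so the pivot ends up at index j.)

Hoare-style two-pointer partition with pivot = 9:

Initial array: [9, 12, 9, 18, 29, 7, 14]

Pointers start at i = 1, j = 6.
i stops at index 1 (arr[1]=12 > 9), j stops at index 5 (arr[5]=7 <= 9): swap arr[1] and arr[5], array becomes [9, 7, 9, 18, 29, 12, 14]
i ends at 3, j ends at 2: the pointers have crossed (j < i), so scanning stops.

Swap pivot arr[0] with arr[2] to place pivot at position 2: [9, 7, 9, 18, 29, 12, 14]
Pivot position: 2

After partitioning with pivot 9, the array becomes [9, 7, 9, 18, 29, 12, 14]. The pivot is placed at index 2. All elements to the left of the pivot are <= 9, and all elements to the right are > 9.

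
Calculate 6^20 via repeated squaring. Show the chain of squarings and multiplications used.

Computing 6^20 by squaring (build up from 6^1; each line after the first costs one multiplication):

6^1 = 6
6^2 = (6^1)^2 = 6^2 = 36
6^4 = (6^2)^2 = 36^2 = 1296
6^5 = 6 * 6^4 = 6 * 1296 = 7776
6^10 = (6^5)^2 = 7776^2 = 60466176
6^20 = (6^10)^2 = 60466176^2 = 3656158440062976

Result: 3656158440062976
Multiplications needed: 5 (5 lines after 6^1)

6^20 = 3656158440062976. Using exponentiation by squaring, this requires 5 multiplications. The key idea: if the exponent is even, square the half-power; if odd, multiply by the base once.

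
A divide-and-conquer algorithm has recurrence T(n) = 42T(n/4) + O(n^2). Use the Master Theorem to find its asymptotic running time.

Master Theorem for T(n) = 42T(n/4) + O(n^2):

a = 42, b = 4, c = 2
log_b(a) = log_4(42) = 2.6962

Case 1: c = 2 < log_4(42) = 2.6962
T(n) = O(n^(log_4 42))

For T(n) = 42T(n/4) + O(n^2): log_4(42) = 2.6962. This is Case 1 of the Master Theorem (c < log_b(a), work dominated by leaves), giving O(n^(log_4 42)).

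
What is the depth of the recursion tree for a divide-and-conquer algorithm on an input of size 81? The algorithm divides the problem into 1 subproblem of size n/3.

For divide and conquer with division factor 3:

Problem sizes at each level:
Level 0: 81
Level 1: 27
Level 2: 9
Level 3: 3
Level 4: 1

The root is level 0 and the size-1 base case is level 4 (the tree spans levels 0 through 4, i.e. 5 levels counting the root), so the depth is the number of divisions: log_3(81) = 4

The recursion tree depth is log_3(81) = 4. At each level, the problem size is divided by 3, so it takes 4 divisions to reduce to a base case of size 1. The algorithm makes 1 recursive call at each level.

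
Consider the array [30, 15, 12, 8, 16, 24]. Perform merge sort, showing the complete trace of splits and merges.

Merge sort trace:

Split: [30, 15, 12, 8, 16, 24] -> [30, 15, 12] and [8, 16, 24]
  Split: [30, 15, 12] -> [30] and [15, 12]
    Split: [15, 12] -> [15] and [12]
    Merge: [15] + [12] -> [12, 15]
  Merge: [30] + [12, 15] -> [12, 15, 30]
  Split: [8, 16, 24] -> [8] and [16, 24]
    Split: [16, 24] -> [16] and [24]
    Merge: [16] + [24] -> [16, 24]
  Merge: [8] + [16, 24] -> [8, 16, 24]
Merge: [12, 15, 30] + [8, 16, 24] -> [8, 12, 15, 16, 24, 30]

Final sorted array: [8, 12, 15, 16, 24, 30]

The merge sort proceeds by recursively splitting the array and merging sorted halves.
After all merges, the sorted array is [8, 12, 15, 16, 24, 30].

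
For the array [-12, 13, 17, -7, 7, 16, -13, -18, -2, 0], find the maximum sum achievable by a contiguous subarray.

Using Kadane's algorithm on [-12, 13, 17, -7, 7, 16, -13, -18, -2, 0]:

Scanning through the array:
Position 1 (value 13): max_ending_here = 13, max_so_far = 13
Position 2 (value 17): max_ending_here = 30, max_so_far = 30
Position 3 (value -7): max_ending_here = 23, max_so_far = 30
Position 4 (value 7): max_ending_here = 30, max_so_far = 30
Position 5 (value 16): max_ending_here = 46, max_so_far = 46
Position 6 (value -13): max_ending_here = 33, max_so_far = 46
Position 7 (value -18): max_ending_here = 15, max_so_far = 46
Position 8 (value -2): max_ending_here = 13, max_so_far = 46
Position 9 (value 0): max_ending_here = 13, max_so_far = 46

Maximum subarray: [13, 17, -7, 7, 16]
Maximum sum: 46

The maximum subarray is [13, 17, -7, 7, 16] with sum 46. This subarray runs from index 1 to index 5.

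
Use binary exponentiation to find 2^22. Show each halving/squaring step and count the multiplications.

Computing 2^22 by squaring (build up from 2^1; each line after the first costs one multiplication):

2^1 = 2
2^2 = (2^1)^2 = 2^2 = 4
2^4 = (2^2)^2 = 4^2 = 16
2^5 = 2 * 2^4 = 2 * 16 = 32
2^10 = (2^5)^2 = 32^2 = 1024
2^11 = 2 * 2^10 = 2 * 1024 = 2048
2^22 = (2^11)^2 = 2048^2 = 4194304

Result: 4194304
Multiplications needed: 6 (6 lines after 2^1)

2^22 = 4194304. Using exponentiation by squaring, this requires 6 multiplications. The key idea: if the exponent is even, square the half-power; if odd, multiply by the base once.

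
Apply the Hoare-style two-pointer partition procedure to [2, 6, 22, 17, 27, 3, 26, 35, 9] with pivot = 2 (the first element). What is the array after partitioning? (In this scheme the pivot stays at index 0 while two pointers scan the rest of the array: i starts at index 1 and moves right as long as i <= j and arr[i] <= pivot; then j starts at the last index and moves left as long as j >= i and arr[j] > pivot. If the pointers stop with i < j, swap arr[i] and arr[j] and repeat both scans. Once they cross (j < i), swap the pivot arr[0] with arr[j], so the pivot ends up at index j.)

Hoare-style two-pointer partition with pivot = 2:

Initial array: [2, 6, 22, 17, 27, 3, 26, 35, 9]

Pointers start at i = 1, j = 8.
i ends at 1, j ends at 0: the pointers have crossed (j < i), so scanning stops.

j = 0, so swapping arr[0] with arr[j] leaves the pivot at position 0: [2, 6, 22, 17, 27, 3, 26, 35, 9]
Pivot position: 0

After partitioning with pivot 2, the array becomes [2, 6, 22, 17, 27, 3, 26, 35, 9]. The pivot is placed at index 0. All elements to the left of the pivot are <= 2, and all elements to the right are > 2.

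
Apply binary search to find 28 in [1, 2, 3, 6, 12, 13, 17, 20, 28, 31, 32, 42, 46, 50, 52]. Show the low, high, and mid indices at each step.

Binary search for 28 in [1, 2, 3, 6, 12, 13, 17, 20, 28, 31, 32, 42, 46, 50, 52]:

lo=0, hi=14, mid=7, arr[mid]=20 -> 20 < 28, search right half
lo=8, hi=14, mid=11, arr[mid]=42 -> 42 > 28, search left half
lo=8, hi=10, mid=9, arr[mid]=31 -> 31 > 28, search left half
lo=8, hi=8, mid=8, arr[mid]=28 -> Found target at index 8!

Binary search finds 28 at index 8 after 4 comparisons. The search repeatedly halves the search space by comparing with the middle element.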